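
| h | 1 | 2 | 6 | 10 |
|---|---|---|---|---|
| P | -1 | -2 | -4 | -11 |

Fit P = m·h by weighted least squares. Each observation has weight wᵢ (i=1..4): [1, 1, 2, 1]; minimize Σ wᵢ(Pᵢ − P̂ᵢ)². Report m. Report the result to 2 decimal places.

Compute the Gram sums: Σwᵢ·h·h = 177.
For XᵀWP: Σwᵢ·h·P = -163.
Normal equations: [[177]]·[m]ᵀ = [-163]ᵀ.
Hence m = -163 / 177 ≈ -0.920904.

m = -0.92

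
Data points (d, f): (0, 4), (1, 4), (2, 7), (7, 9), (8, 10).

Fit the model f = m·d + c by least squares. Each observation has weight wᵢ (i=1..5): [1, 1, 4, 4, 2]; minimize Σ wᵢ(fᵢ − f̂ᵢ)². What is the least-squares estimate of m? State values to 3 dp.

The normal system XᵀWX·[m, c]ᵀ = XᵀWf is [[341, 53]; [53, 12]]·[m, c]ᵀ = [472, 92]ᵀ.
Eliminating c: 12·(row 1) − 53·(row 2) gives 1283·m = 12·472 − 53·92 = 788, so m = 788/1283.
Then c = (92 − 53·(788/1283))/12 = 6356/1283.

m = 0.614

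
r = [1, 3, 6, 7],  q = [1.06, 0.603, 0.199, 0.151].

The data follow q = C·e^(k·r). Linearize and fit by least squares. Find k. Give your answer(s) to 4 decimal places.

k = -0.3332

Taking logs, ln q = k·r + ln C, so regress ln q on r.
AᵀA = [[95.0000, 17.0000]; [17.0000, 4]], rhs = [-24.3793, -3.9525]ᵀ  (here Σr = 17.0000, Σ(r)² = 95.0000, Σln q = -3.9525, Σr·ln q = -24.3793).
Δ = 95.0000·4 − (17.0000)² = 91.0000; k = (-24.3793·4 − 17.0000·-3.9525)/91.0000 = -0.33324, ln C = (95.0000·-3.9525 − 17.0000·-24.3793)/91.0000 = 0.42814.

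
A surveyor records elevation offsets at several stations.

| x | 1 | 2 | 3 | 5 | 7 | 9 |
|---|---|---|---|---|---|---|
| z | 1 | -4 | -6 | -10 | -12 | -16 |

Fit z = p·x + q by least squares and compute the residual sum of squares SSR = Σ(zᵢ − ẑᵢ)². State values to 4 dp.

Sums needed: Σx·x = 169, Σx = 27, Σ1 = 6.
For Aᵀz: Σx·z = -303, Σz = -47.
Normal equations: [[169, 27]; [27, 6]]·[p, q]ᵀ = [-303, -47]ᵀ.
Eliminating q: 6·(row 1) − 27·(row 2) gives 285·p = 6·(-303) − 27·(-47) = -549, so p = -183/95.
Then q = ((-47) − 27·(-183/95))/6 = 238/285.
Residuals: 596/285, -56/57, -301/285, -343/285, 37/57, 143/285; SSR = 2444/285.

SSR = 8.5754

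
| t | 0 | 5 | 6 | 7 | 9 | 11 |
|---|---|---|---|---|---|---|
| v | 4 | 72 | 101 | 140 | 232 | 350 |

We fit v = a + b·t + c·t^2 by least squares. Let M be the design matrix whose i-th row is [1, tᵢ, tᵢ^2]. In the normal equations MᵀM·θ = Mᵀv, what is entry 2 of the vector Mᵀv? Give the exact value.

Entry 2 ↔ basis t, so (Mᵀv)_{2} = Σᵢ (t)·vᵢ = (0)·(4) + (5)·(72) + (6)·(101) + (7)·(140) + (9)·(232) + (11)·(350) = 7884.

7884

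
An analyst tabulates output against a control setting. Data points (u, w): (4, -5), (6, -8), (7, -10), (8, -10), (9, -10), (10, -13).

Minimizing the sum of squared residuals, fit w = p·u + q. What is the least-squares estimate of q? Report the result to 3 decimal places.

The normal system MᵀM·[p, q]ᵀ = Mᵀw is [[346, 44]; [44, 6]]·[p, q]ᵀ = [-438, -56]ᵀ.
det = 346·6 − 44² = 140.
p = ((-438)·6 − 44·(-56))/140 = -41/35; q = (346·(-56) − 44·(-438))/140 = -26/35.

q = -0.743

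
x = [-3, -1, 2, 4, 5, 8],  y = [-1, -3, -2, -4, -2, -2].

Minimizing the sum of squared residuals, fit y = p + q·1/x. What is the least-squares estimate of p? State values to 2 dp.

With design matrix A, AᵀA = [[6, -31/120]; [-31/120, 21301/14400]] and Aᵀy = [-14, 41/60]ᵀ.
Δ = 6·(21301/14400) − (-31/120)² = 25369/2880.
p = ((-14)·(21301/14400) − (-31/120)·(41/60))/(25369/2880) = -295672/126845; q = (6·(41/60) − (-31/120)·(-14))/(25369/2880) = 1392/25369.

p = -2.33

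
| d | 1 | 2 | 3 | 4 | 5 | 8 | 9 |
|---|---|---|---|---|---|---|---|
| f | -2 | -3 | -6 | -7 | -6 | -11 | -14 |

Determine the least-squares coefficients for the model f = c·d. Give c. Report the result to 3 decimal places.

c = -1.490

The normal equations are: 200·c = -298.
(Σd·d = 200, Σd·f = -298.)
c = (-298)/200 = -1.49.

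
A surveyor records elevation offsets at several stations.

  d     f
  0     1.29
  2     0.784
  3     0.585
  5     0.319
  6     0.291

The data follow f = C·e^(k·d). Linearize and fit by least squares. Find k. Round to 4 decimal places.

k = -0.2600

Let Y = ln f. Fitting Y = k·d + ln C by least squares:
AᵀA = [[74.0000, 16.0000]; [16.0000, 5]], rhs = [-15.2145, -2.9018]ᵀ  (here Σd = 16.0000, Σ(d)² = 74.0000, Σln f = -2.9018, Σd·ln f = -15.2145).
Δ = 74.0000·5 − (16.0000)² = 114.0000; k = (-15.2145·5 − 16.0000·-2.9018)/114.0000 = -0.26003, ln C = (74.0000·-2.9018 − 16.0000·-15.2145)/114.0000 = 0.25172.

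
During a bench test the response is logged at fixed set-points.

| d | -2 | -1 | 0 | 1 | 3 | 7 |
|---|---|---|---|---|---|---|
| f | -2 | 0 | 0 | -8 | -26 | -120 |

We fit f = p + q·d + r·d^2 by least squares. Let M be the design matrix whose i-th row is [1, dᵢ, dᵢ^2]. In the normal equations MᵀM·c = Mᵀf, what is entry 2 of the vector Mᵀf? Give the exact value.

Entry 2 ↔ basis d, so (Mᵀf)_{2} = Σᵢ (d)·fᵢ = (-2)·(-2) + (-1)·(0) + (0)·(0) + (1)·(-8) + (3)·(-26) + (7)·(-120) = -922.

-922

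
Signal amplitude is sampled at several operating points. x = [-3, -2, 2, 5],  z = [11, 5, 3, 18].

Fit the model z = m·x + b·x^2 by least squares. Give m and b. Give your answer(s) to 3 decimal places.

m = -0.833, b = 0.898

The normal system MᵀM·[m, b]ᵀ = Mᵀz is [[42, 98]; [98, 738]]·[m, b]ᵀ = [53, 581]ᵀ.
Determinant 42·738 − 98² = 21392.
m = (53·738 − 98·581)/21392 = -1114/1337; b = (42·581 − 98·53)/21392 = 343/382.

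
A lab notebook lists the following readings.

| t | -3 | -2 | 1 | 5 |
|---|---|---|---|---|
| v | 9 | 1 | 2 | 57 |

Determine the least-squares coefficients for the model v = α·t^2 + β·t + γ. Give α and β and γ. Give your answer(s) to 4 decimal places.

α = 1.9401, β = 2.1449, γ = -2.2024

Setting ∂/∂α … = 0 gives: 723·α + 91·β + 39·γ = 1512;  91·α + 39·β + 1·γ = 258;  39·α + 1·β + 4·γ = 69.
Row-reducing yields α = 324/167, β = 1791/835, γ = -1839/835.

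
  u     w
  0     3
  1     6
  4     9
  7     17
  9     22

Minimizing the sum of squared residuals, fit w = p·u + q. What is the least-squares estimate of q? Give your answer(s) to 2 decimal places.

Entries of AᵀA: Σu·u = 147, Σu = 21, Σ1 = 5.
Moment sums: Σu·w = 359, Σw = 57.
Normal equations: [[147, 21]; [21, 5]]·[p, q]ᵀ = [359, 57]ᵀ.
Eliminating q: 5·(row 1) − 21·(row 2) gives 294·p = 5·359 − 21·57 = 598, so p = 299/147.
Then q = (57 − 21·(299/147))/5 = 20/7.

q = 2.86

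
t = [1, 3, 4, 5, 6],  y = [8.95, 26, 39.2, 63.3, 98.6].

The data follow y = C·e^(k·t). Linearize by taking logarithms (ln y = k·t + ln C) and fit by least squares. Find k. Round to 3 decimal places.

k = 0.478

Taking logs, ln y = k·t + ln C, so regress ln y on t.
Over the data: Σt = 19.0000, Σ(t)² = 87.0000, Σln y = 17.8574, Σt·ln y = 74.9265.
Normal system: [[87.0000, 19.0000]; [19.0000, 5]]·[k, ln C]ᵀ = [74.9265, 17.8574]ᵀ.
Slope k = (n·Σt·ln y − Σt·Σln y)/(n·Σ(t)² − (Σt)²) = (5·74.9265 − 19.0000·17.8574)/74.0000 = 0.47760; ln C = (Σln y − k·Σt)/n = 1.75661.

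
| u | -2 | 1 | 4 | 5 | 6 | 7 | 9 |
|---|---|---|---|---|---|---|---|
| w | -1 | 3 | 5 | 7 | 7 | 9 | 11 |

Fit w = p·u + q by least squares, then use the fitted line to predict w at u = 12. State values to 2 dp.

With design matrix A, AᵀA = [[212, 30]; [30, 7]] and Aᵀw = [264, 41]ᵀ.
Eliminating q: 7·(row 1) − 30·(row 2) gives 584·p = 7·264 − 30·41 = 618, so p = 309/292.
Then q = (41 − 30·(309/292))/7 = 193/146.
At u = 12: ŵ = (309/292)·(12) + (193/146)·(1) = 2047/146.

ŵ = 14.02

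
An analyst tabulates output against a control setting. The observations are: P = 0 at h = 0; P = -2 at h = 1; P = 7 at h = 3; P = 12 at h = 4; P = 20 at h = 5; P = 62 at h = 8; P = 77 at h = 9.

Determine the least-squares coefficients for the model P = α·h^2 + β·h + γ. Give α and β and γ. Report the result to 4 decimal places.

α = 1.1010, β = -1.1674, γ = -0.6826

Compute the Gram sums: Σh^2·h^2 = 11620, Σh^2·h = 1458, Σh^2 = 196, Σh·h = 196, Σh = 30, Σ1 = 7.
Right-hand side: Σh^2·P = 10958, Σh·P = 1356, ΣP = 176.
Normal equations: [[11620, 1458, 196]; [1458, 196, 30]; [196, 30, 7]]·[α, β, γ]ᵀ = [10958, 1356, 176]ᵀ.
Solving the 3×3 system (Gaussian elimination) gives α = 1842/1673, β = -279/239, γ = -1142/1673.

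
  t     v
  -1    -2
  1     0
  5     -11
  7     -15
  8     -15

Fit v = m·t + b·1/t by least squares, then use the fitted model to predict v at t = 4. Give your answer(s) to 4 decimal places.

Normal-equation sums: Σt·t = 140, Σt·1/t = 5, Σ1/t·1/t = 162761/78400.
Right-hand side: Σt·v = -278, Σ1/t·v = -1181/280.
Normal equations: [[140, 5]; [5, 162761/78400]]·[m, b]ᵀ = [-278, -1181/280]ᵀ.
Δ = 140·(162761/78400) − 5² = 148761/560.
m = ((-278)·(162761/78400) − 5·(-1181/280))/(148761/560) = -7265693/3471090; b = (140·(-1181/280) − 5·(-278))/(148761/560) = 149240/49587.
At t = 4: v̂ = (-7265693/3471090)·(4) + (149240/49587)·(1/4) = -4408512/578515.

v̂ = -7.6204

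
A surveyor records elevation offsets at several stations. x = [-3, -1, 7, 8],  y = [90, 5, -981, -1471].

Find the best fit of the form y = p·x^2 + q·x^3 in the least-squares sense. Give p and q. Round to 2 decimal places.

The normal equations are: 6579·p + 49331·q = -141398;  49331·p + 380523·q = -1092070.
Eliminating q: 380523·(row 1) − 49331·(row 2) gives 69913256·p = 380523·(-141398) − 49331·(-1092070) = 67714016, so p = 8464252/8739157.
Then q = ((-1092070) − 49331·(8464252/8739157))/380523 = -26177974/8739157.

p = 0.97, q = -3.00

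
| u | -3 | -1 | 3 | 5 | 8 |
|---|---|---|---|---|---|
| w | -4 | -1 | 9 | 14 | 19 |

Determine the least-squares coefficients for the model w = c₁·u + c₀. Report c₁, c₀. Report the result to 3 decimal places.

c₁ = 2.187, c₀ = 2.152

Entries of AᵀA: Σu·u = 108, Σu = 12, Σ1 = 5.
For Aᵀw: Σu·w = 262, Σw = 37.
So AᵀA·[c₁, c₀]ᵀ = Aᵀw: [[108, 12]; [12, 5]]·[c₁, c₀]ᵀ = [262, 37]ᵀ.
det = 108·5 − 12² = 396.
c₁ = (262·5 − 12·37)/396 = 433/198; c₀ = (108·37 − 12·262)/396 = 71/33.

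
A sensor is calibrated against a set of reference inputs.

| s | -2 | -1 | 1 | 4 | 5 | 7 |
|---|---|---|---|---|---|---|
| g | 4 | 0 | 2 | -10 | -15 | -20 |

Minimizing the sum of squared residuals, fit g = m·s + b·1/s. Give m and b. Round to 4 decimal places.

m = -2.9676, b = 3.9818

From the data, Σs·s = 96, Σs·1/s = 6, Σ1/s·1/s = 46509/19600.
Moment sums: Σs·g = -261, Σ1/s·g = -117/14.
Δ = 96·(46509/19600) − 6² = 234954/1225.
m = ((-261)·(46509/19600) − 6·(-117/14))/(234954/1225) = -413187/139232; b = (96·(-117/14) − 6·(-261))/(234954/1225) = 17325/4351.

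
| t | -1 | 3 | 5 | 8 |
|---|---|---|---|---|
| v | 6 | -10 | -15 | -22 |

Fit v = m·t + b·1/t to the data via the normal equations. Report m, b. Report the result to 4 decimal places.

m = -2.7588, b = -3.4696

The normal system MᵀM·[m, b]ᵀ = Mᵀv is [[99, 4]; [4, 16801/14400]]·[m, b]ᵀ = [-287, -181/12]ᵀ.
det = 99·(16801/14400) − 4² = 159211/1600.
m = ((-287)·(16801/14400) − 4·(-181/12))/(159211/1600) = -3953087/1432899; b = (99·(-181/12) − 4·(-287))/(159211/1600) = -552400/159211.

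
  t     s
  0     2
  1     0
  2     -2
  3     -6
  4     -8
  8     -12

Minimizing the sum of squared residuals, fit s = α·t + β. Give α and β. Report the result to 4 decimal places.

α = -1.8000, β = 1.0667

Normal-equation sums: Σt·t = 94, Σt = 18, Σ1 = 6.
Moment sums: Σt·s = -150, Σs = -26.
Eliminating β: 6·(row 1) − 18·(row 2) gives 240·α = 6·(-150) − 18·(-26) = -432, so α = -9/5.
Then β = ((-26) − 18·(-9/5))/6 = 16/15.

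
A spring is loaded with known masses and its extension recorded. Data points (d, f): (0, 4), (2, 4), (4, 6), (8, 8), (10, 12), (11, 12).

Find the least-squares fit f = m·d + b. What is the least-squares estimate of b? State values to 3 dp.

AᵀA·[m, b]ᵀ = Aᵀf reads: 305·m + 35·b = 348;  35·m + 6·b = 46.
(Σd·d = 305, Σd = 35, Σ1 = 6, Σd·f = 348, Σf = 46.)
Eliminating b: 6·(row 1) − 35·(row 2) gives 605·m = 6·348 − 35·46 = 478, so m = 478/605.
Then b = (46 − 35·(478/605))/6 = 370/121.

b = 3.058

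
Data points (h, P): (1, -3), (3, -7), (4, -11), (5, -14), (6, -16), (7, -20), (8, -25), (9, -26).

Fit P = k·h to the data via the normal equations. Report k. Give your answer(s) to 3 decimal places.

k = -2.875

Compute the Gram sums: Σh·h = 281.
Right-hand side: Σh·P = -808.
Hence k = -808 / 281 ≈ -2.87544.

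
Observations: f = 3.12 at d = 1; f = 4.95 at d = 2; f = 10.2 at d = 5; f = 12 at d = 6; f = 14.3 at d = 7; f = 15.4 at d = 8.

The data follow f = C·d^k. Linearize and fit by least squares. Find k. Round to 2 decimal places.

With ln fᵢ as the transformed response and ln dᵢ as the regressor:
Over the data: Σln d = 8.1197, Σ(ln d)² = 14.3918, Σln f = 12.9391, Σln d·ln f = 20.1613.
Normal system: [[14.3918, 8.1197]; [8.1197, 6]]·[k, ln C]ᵀ = [20.1613, 12.9391]ᵀ.
Solving (det = 20.4213): k = 0.77889, ln C = 1.10247.

k = 0.78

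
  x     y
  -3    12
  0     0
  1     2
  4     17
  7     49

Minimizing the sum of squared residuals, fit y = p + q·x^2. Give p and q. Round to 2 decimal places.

p = 1.29, q = 0.98

Entries of MᵀM: Σ1 = 5, Σx^2 = 75, Σx^2·x^2 = 2739.
Right-hand side: Σy = 80, Σx^2·y = 2783.
So MᵀM·[p, q]ᵀ = Mᵀy: [[5, 75]; [75, 2739]]·[p, q]ᵀ = [80, 2783]ᵀ.
det = 5·2739 − 75² = 8070.
p = (80·2739 − 75·2783)/8070 = 693/538; q = (5·2783 − 75·80)/8070 = 1583/1614.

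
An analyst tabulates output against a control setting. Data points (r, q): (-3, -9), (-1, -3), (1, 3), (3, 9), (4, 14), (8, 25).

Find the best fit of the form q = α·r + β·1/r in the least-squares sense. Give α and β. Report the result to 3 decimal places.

Setting ∂/∂α … = 0 gives: 100·α + 6·β = 316;  6·α + (1325/576)·β = 149/8.
det = 100·(1325/576) − 6² = 27941/144.
α = (316·(1325/576) − 6·(149/8))/(27941/144) = 88583/27941; β = (100·(149/8) − 6·316)/(27941/144) = -4824/27941.

α = 3.170, β = -0.173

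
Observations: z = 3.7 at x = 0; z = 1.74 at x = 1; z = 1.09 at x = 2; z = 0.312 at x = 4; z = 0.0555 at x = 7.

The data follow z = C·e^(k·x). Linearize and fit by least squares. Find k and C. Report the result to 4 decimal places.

Let Y = ln z. Fitting Y = k·x + ln C by least squares:
AᵀA = [[70.0000, 14.0000]; [14.0000, 5]], rhs = [-24.1724, -2.1077]ᵀ  (here Σx = 14.0000, Σ(x)² = 70.0000, Σln z = -2.1077, Σx·ln z = -24.1724).
Slope k = (n·Σx·ln z − Σx·Σln z)/(n·Σ(x)² − (Σx)²) = (5·-24.1724 − 14.0000·-2.1077)/154.0000 = -0.59321; ln C = (Σln z − k·Σx)/n = 1.23943, so C = exp(1.23943) = 3.45364.

k = -0.5932, C = 3.4536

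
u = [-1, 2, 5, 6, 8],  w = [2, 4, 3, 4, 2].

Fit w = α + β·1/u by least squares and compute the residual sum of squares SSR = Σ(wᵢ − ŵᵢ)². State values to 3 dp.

The normal equations are: 5·α + (-1/120)·β = 15;  (-1/120)·α + (19201/14400)·β = 91/60.
Δ = 5·(19201/14400) − (-1/120)² = 24001/3600.
α = (15·(19201/14400) − (-1/120)·(91/60))/(24001/3600) = 288197/96004; β = (5·(91/60) − (-1/120)·15)/(24001/3600) = 27750/24001.
Residuals: 14811/96004, 40319/96004, -22385/96004, 77319/96004, -27516/24001; SSR = 212891/96004.

SSR = 2.218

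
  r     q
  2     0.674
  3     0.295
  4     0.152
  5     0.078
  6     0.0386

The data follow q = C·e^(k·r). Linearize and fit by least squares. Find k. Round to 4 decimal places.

Taking logs, ln q = k·r + ln C, so regress ln q on r.
Σr = 20.0000, Σ(r)² = 90.0000, Σln q = -9.3047, Σr·ln q = -44.2691.
Normal system: [[90.0000, 20.0000]; [20.0000, 5]]·[k, ln C]ᵀ = [-44.2691, -9.3047]ᵀ.
Δ = 90.0000·5 − (20.0000)² = 50.0000; k = (-44.2691·5 − 20.0000·-9.3047)/50.0000 = -0.70502, ln C = (90.0000·-9.3047 − 20.0000·-44.2691)/50.0000 = 0.95914.

k = -0.7050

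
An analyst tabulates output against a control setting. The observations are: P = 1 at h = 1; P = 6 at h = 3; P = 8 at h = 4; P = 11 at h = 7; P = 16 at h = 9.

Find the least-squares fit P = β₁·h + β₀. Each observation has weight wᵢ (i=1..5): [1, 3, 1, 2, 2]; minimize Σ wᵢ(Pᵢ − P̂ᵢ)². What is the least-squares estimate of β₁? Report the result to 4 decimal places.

Normal-equation sums: Σwᵢ·h·h = 304, Σwᵢ·h = 46, Σwᵢ·1 = 9.
Right-hand side: Σwᵢ·h·P = 529, Σwᵢ·P = 81.
Eliminating β₀: 9·(row 1) − 46·(row 2) gives 620·β₁ = 9·529 − 46·81 = 1035, so β₁ = 207/124.
Then β₀ = (81 − 46·(207/124))/9 = 29/62.

β₁ = 1.6694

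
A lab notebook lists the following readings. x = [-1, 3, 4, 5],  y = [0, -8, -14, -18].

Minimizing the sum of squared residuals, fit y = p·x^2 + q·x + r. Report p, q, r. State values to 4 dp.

Forming MᵀM = [[963, 215, 51]; [215, 51, 11]; [51, 11, 4]] and Mᵀy = [-746, -170, -40]ᵀ gives MᵀM·[p, q, r]ᵀ = Mᵀy.
Inverting the 3×3 Gram matrix, [p, q, r]ᵀ = [-206/451, -562/451, -338/451]ᵀ.

p = -0.4568, q = -1.2461, r = -0.7494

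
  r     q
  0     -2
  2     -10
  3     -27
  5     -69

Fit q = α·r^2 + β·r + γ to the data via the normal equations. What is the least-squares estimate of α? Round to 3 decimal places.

From the data, Σr^2·r^2 = 722, Σr^2·r = 160, Σr^2 = 38, Σr·r = 38, Σr = 10, Σ1 = 4.
And Σr^2·q = -2008, Σr·q = -446, Σq = -108.
So AᵀA·[α, β, γ]ᵀ = Aᵀq: [[722, 160, 38]; [160, 38, 10]; [38, 10, 4]]·[α, β, γ]ᵀ = [-2008, -446, -108]ᵀ.
Inverting the 3×3 Gram matrix, [α, β, γ]ᵀ = [-17/6, 49/78, -43/26]ᵀ.

α = -2.833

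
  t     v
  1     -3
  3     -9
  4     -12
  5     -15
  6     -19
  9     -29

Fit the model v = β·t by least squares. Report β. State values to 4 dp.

Entries of AᵀA: Σt·t = 168.
Moment sums: Σt·v = -528.
Hence β = -528 / 168 ≈ -3.14286.

β = -3.1429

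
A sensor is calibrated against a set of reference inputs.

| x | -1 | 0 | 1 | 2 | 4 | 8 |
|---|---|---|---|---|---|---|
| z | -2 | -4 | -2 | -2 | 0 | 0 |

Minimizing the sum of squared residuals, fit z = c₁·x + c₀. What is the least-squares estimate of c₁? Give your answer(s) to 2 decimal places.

Compute the Gram sums: Σx·x = 86, Σx = 14, Σ1 = 6.
And Σx·z = -4, Σz = -10.
Normal equations: [[86, 14]; [14, 6]]·[c₁, c₀]ᵀ = [-4, -10]ᵀ.
Eliminating c₀: 6·(row 1) − 14·(row 2) gives 320·c₁ = 6·(-4) − 14·(-10) = 116, so c₁ = 29/80.
Then c₀ = ((-10) − 14·(29/80))/6 = -201/80.

c₁ = 0.36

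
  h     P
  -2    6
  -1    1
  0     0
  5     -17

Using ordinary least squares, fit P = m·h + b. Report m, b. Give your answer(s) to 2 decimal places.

m = -3.21, b = -0.90

Entries of MᵀM: Σh·h = 30, Σh = 2, Σ1 = 4.
Right-hand side: Σh·P = -98, ΣP = -10.
Determinant 30·4 − 2² = 116.
m = ((-98)·4 − 2·(-10))/116 = -93/29; b = (30·(-10) − 2·(-98))/116 = -26/29.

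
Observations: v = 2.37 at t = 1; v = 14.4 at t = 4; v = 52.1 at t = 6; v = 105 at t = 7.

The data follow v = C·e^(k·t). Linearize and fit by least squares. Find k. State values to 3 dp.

With ln vᵢ as the transformed response and tᵢ as the regressor:
Σt = 18.0000, Σ(t)² = 102.0000, Σln v = 12.1372, Σt·ln v = 67.8285.
Equations: 102.0000·k + 18.0000·ln C = 67.8285;  18.0000·k + 4·ln C = 12.1372.
Solving (det = 84.0000): k = 0.62909, ln C = 0.20340.

k = 0.629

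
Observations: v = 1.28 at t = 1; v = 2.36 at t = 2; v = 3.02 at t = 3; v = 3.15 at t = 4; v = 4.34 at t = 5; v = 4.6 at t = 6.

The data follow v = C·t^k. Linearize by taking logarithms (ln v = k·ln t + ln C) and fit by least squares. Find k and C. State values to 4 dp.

k = 0.6976, C = 1.3415

Let Y = ln v. Fitting Y = k·ln t + ln C by least squares:
Σln t = 6.5793, Σ(ln t)² = 9.4099, Σln v = 6.3521, Σln t·ln v = 8.4968.
Equations: 9.4099·k + 6.5793·ln C = 8.4968;  6.5793·k + 6·ln C = 6.3521.
Δ = 9.4099·6 − (6.5793)² = 13.1729; k = (8.4968·6 − 6.5793·6.3521)/13.1729 = 0.69756, ln C = (9.4099·6.3521 − 6.5793·8.4968)/13.1729 = 0.29378, so C = exp(0.29378) = 1.34149.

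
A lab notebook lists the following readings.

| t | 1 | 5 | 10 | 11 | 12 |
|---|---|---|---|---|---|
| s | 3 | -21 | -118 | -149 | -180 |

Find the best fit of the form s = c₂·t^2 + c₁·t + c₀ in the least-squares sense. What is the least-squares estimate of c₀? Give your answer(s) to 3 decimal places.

c₀ = 1.052

The normal system MᵀM·[c₂, c₁, c₀]ᵀ = Mᵀs is [[46003, 4185, 391]; [4185, 391, 39]; [391, 39, 5]]·[c₂, c₁, c₀]ᵀ = [-56271, -5081, -465]ᵀ.
Row-reducing yields c₂ = -96792/62959, c₁ = 211243/62959, c₀ = 66252/62959.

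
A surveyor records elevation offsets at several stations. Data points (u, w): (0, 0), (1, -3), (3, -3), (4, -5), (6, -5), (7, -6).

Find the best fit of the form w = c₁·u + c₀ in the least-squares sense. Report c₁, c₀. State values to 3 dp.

c₁ = -0.720, c₀ = -1.147

Forming XᵀX = [[111, 21]; [21, 6]] and Xᵀw = [-104, -22]ᵀ gives XᵀX·[c₁, c₀]ᵀ = Xᵀw.
Eliminating c₀: 6·(row 1) − 21·(row 2) gives 225·c₁ = 6·(-104) − 21·(-22) = -162, so c₁ = -18/25.
Then c₀ = ((-22) − 21·(-18/25))/6 = -86/75.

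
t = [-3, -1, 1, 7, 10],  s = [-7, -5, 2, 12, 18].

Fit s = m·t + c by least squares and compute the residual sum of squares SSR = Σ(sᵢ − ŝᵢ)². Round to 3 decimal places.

SSR = 4.940

Setting ∂/∂m … = 0 gives: 160·m + 14·c = 292;  14·m + 5·c = 20.
Determinant 160·5 − 14² = 604.
m = (292·5 − 14·20)/604 = 295/151; c = (160·20 − 14·292)/604 = -222/151.
Residuals: 50/151, -238/151, 229/151, -31/151, -10/151; SSR = 746/151.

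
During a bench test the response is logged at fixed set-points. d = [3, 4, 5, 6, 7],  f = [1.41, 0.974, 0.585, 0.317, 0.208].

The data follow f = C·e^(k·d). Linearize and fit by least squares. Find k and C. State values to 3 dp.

Taking logs, ln f = k·d + ln C, so regress ln f on d.
Σd = 25.0000, Σ(d)² = 135.0000, Σln f = -2.9380, Σd·ln f = -19.6400.
Equations: 135.0000·k + 25.0000·ln C = -19.6400;  25.0000·k + 5·ln C = -2.9380.
Δ = 135.0000·5 − (25.0000)² = 50.0000; k = (-19.6400·5 − 25.0000·-2.9380)/50.0000 = -0.49501, ln C = (135.0000·-2.9380 − 25.0000·-19.6400)/50.0000 = 1.88747, so C = exp(1.88747) = 6.60263.

k = -0.495, C = 6.603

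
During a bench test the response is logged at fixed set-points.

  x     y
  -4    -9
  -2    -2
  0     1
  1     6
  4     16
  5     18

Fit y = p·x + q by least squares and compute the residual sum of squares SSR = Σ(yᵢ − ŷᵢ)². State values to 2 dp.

SSR = 5.93

From the data, Σx·x = 62, Σx = 4, Σ1 = 6.
For Aᵀy: Σx·y = 200, Σy = 30.
AᵀA·[p, q]ᵀ = Aᵀy becomes [[62, 4]; [4, 6]]·[p, q]ᵀ = [200, 30]ᵀ.
Eliminating q: 6·(row 1) − 4·(row 2) gives 356·p = 6·200 − 4·30 = 1080, so p = 270/89.
Then q = (30 − 4·(270/89))/6 = 265/89.
Residuals: 14/89, 97/89, -176/89, -1/89, 79/89, -13/89; SSR = 528/89.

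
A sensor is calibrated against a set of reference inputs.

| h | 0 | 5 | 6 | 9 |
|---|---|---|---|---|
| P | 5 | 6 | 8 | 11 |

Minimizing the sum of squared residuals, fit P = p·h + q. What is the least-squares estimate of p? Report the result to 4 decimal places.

p = 0.6429

With design matrix M, MᵀM = [[142, 20]; [20, 4]] and MᵀP = [177, 30]ᵀ.
det = 142·4 − 20² = 168.
p = (177·4 − 20·30)/168 = 9/14; q = (142·30 − 20·177)/168 = 30/7.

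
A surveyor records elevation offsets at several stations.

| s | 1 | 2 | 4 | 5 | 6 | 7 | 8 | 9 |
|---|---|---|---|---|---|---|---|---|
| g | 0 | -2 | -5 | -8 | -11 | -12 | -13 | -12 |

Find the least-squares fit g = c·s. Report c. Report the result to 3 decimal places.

Compute the Gram sums: Σs·s = 276.
For Mᵀg: Σs·g = -426.
MᵀM·[c]ᵀ = Mᵀg becomes [[276]]·[c]ᵀ = [-426]ᵀ.
Hence c = -426 / 276 ≈ -1.54348.

c = -1.543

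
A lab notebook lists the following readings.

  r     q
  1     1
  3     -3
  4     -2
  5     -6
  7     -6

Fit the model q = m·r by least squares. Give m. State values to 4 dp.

m = -0.8800

Entries of MᵀM: Σr·r = 100.
For Mᵀq: Σr·q = -88.
So MᵀM·[m]ᵀ = Mᵀq: [[100]]·[m]ᵀ = [-88]ᵀ.
m = (-88)/100 = -0.88.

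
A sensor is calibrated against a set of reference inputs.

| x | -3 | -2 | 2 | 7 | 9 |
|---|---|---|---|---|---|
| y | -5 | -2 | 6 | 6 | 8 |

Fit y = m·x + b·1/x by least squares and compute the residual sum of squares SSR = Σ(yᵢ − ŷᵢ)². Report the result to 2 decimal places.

SSR = 8.98

Sums needed: Σx·x = 147, Σx·1/x = 5, Σ1/x·1/x = 5111/7938.
Moment sums: Σx·y = 145, Σ1/x·y = 467/63.
Normal equations: [[147, 5]; [5, 5111/7938]]·[m, b]ᵀ = [145, 467/63]ᵀ.
Δ = 147·(5111/7938) − 5² = 3761/54.
m = (145·(5111/7938) − 5·(467/63))/(3761/54) = 446885/552867; b = (147·(467/63) − 5·145)/(3761/54) = 19692/3761.
Residuals: -152924/184289, 1235398/552867, 976070/552867, -32075/78981, 26445/184289; SSR = 4967014/552867.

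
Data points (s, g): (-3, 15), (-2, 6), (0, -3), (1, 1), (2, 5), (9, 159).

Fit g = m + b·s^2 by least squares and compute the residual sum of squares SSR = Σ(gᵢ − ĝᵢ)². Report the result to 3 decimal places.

SSR = 3.125

With design matrix A, AᵀA = [[6, 99]; [99, 6675]] and Aᵀg = [183, 13059]ᵀ.
Eliminating b: 6675·(row 1) − 99·(row 2) gives 30249·m = 6675·183 − 99·13059 = -71316, so m = -7924/3361.
Then b = (13059 − 99·(-7924/3361))/6675 = 6693/3361.
Residuals: -1898/3361, 1318/3361, -2159/3361, 4592/3361, -2043/3361, 190/3361; SSR = 10502/3361.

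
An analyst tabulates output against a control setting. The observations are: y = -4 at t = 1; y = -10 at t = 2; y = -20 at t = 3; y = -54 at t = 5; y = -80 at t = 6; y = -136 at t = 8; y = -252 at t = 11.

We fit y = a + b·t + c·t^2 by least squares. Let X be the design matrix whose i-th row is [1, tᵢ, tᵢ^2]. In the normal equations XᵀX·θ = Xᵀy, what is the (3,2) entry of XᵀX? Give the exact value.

2220

Row 3 ↔ basis t^2, column 2 ↔ basis t, so (XᵀX)_{3,2} = Σᵢ (t^2)·(t) = (1)·(1) + (4)·(2) + (9)·(3) + (25)·(5) + (36)·(6) + (64)·(8) + (121)·(11) = 2220.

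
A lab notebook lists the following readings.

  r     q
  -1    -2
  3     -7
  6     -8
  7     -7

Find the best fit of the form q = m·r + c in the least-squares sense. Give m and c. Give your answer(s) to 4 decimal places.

From the data, Σr·r = 95, Σr = 15, Σ1 = 4.
Moment sums: Σr·q = -116, Σq = -24.
Determinant 95·4 − 15² = 155.
m = ((-116)·4 − 15·(-24))/155 = -104/155; c = (95·(-24) − 15·(-116))/155 = -108/31.

m = -0.6710, c = -3.4839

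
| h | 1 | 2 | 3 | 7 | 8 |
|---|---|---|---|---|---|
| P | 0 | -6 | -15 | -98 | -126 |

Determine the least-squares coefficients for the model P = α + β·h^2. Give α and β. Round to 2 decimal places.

Sums needed: Σ1 = 5, Σh^2 = 127, Σh^2·h^2 = 6595.
For MᵀP: ΣP = -245, Σh^2·P = -13025.
MᵀM·[α, β]ᵀ = MᵀP becomes [[5, 127]; [127, 6595]]·[α, β]ᵀ = [-245, -13025]ᵀ.
Δ = 5·6595 − 127² = 16846.
α = ((-245)·6595 − 127·(-13025))/16846 = 19200/8423; β = (5·(-13025) − 127·(-245))/16846 = -17005/8423.

α = 2.28, β = -2.02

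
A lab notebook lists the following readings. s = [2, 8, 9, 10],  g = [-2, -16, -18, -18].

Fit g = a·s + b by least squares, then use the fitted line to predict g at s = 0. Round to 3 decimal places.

ĝ = 1.935

Entries of XᵀX: Σs·s = 249, Σs = 29, Σ1 = 4.
Right-hand side: Σs·g = -474, Σg = -54.
Δ = 249·4 − 29² = 155.
a = ((-474)·4 − 29·(-54))/155 = -66/31; b = (249·(-54) − 29·(-474))/155 = 60/31.
At s = 0: ĝ = (-66/31)·(0) + (60/31)·(1) = 60/31.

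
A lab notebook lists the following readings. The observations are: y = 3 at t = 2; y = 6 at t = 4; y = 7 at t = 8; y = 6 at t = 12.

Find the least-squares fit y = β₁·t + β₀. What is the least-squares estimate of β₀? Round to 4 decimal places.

β₀ = 3.8475

The normal system MᵀM·[β₁, β₀]ᵀ = Mᵀy is [[228, 26]; [26, 4]]·[β₁, β₀]ᵀ = [158, 22]ᵀ.
det = 228·4 − 26² = 236.
β₁ = (158·4 − 26·22)/236 = 15/59; β₀ = (228·22 − 26·158)/236 = 227/59.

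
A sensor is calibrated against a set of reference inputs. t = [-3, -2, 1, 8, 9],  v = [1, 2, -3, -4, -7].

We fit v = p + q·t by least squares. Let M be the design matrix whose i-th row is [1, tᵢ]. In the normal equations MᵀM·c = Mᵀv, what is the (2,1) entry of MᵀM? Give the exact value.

Row 2 ↔ basis t, column 1 ↔ basis 1, so (MᵀM)_{2,1} = Σᵢ t = (-3)·(1) + (-2)·(1) + (1)·(1) + (8)·(1) + (9)·(1) = 13.

13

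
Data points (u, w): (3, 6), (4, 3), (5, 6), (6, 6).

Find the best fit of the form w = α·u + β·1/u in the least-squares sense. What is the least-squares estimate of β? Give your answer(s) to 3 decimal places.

Setting ∂/∂α … = 0 gives: 86·α + 4·β = 96;  4·α + (869/3600)·β = 99/20.
(Σu·u = 86, Σu·1/u = 4, Σ1/u·1/u = 869/3600, Σu·w = 96, Σ1/u·w = 99/20.)
Determinant 86·(869/3600) − 4² = 8567/1800.
α = (96·(869/3600) − 4·(99/20))/(8567/1800) = 6072/8567; β = (86·(99/20) − 4·96)/(8567/1800) = 75060/8567.

β = 8.762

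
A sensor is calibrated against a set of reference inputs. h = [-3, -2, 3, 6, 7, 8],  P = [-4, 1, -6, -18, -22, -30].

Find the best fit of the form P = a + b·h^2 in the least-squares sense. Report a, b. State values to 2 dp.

Normal-equation sums: Σ1 = 6, Σh^2 = 171, Σh^2·h^2 = 7971.
Moment sums: ΣP = -79, Σh^2·P = -3732.
Δ = 6·7971 − 171² = 18585.
a = ((-79)·7971 − 171·(-3732))/18585 = 403/885; b = (6·(-3732) − 171·(-79))/18585 = -141/295.

a = 0.46, b = -0.48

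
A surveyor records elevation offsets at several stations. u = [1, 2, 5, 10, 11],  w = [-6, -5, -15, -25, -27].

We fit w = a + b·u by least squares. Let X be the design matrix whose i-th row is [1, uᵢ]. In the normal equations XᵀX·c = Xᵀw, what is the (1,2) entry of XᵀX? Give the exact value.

Row 1 ↔ basis 1, column 2 ↔ basis u, so (XᵀX)_{1,2} = Σᵢ u = (1)·(1) + (1)·(2) + (1)·(5) + (1)·(10) + (1)·(11) = 29.

29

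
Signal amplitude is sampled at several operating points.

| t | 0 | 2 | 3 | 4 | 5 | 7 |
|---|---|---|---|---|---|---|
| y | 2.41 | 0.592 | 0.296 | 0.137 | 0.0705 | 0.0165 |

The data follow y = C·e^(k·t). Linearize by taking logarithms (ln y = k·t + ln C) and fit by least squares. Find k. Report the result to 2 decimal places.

Taking logs, ln y = k·t + ln C, so regress ln y on t.
Σt = 21.0000, Σ(t)² = 103.0000, Σln y = -9.6063, Σt·ln y = -54.6433.
Equations: 103.0000·k + 21.0000·ln C = -54.6433;  21.0000·k + 6·ln C = -9.6063.
Solving (det = 177.0000): k = -0.71258, ln C = 0.89297.

k = -0.71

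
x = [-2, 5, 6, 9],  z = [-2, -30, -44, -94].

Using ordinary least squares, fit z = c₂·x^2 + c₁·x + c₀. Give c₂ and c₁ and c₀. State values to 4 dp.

c₂ = -1.0715, c₁ = -0.8776, c₀ = 0.5588

Setting ∂/∂c₂ … = 0 gives: 8498·c₂ + 1062·c₁ + 146·c₀ = -9956;  1062·c₂ + 146·c₁ + 18·c₀ = -1256;  146·c₂ + 18·c₁ + 4·c₀ = -170.
(Σx^2·x^2 = 8498, Σx^2·x = 1062, Σx^2 = 146, Σx·x = 146, Σx = 18, Σ1 = 4, Σx^2·z = -9956, Σx·z = -1256, Σz = -170.)
Solving the 3×3 system (Gaussian elimination) gives c₂ = -1124/1049, c₁ = -4603/5245, c₀ = 2931/5245.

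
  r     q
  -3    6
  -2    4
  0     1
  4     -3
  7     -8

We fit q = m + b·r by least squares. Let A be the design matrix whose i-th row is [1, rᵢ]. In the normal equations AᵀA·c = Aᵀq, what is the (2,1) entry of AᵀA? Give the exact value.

6

Row 2 ↔ basis r, column 1 ↔ basis 1, so (AᵀA)_{2,1} = Σᵢ r = (-3)·(1) + (-2)·(1) + (0)·(1) + (4)·(1) + (7)·(1) = 6.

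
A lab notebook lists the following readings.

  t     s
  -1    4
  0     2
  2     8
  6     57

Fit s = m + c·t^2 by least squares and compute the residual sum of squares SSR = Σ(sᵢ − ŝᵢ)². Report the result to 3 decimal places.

SSR = 0.188

Sums needed: Σ1 = 4, Σt^2 = 41, Σt^2·t^2 = 1313.
Moment sums: Σs = 71, Σt^2·s = 2088.
Determinant 4·1313 − 41² = 3571.
m = (71·1313 − 41·2088)/3571 = 7615/3571; c = (4·2088 − 41·71)/3571 = 5441/3571.
Residuals: 1228/3571, -473/3571, -811/3571, 56/3571; SSR = 670/3571.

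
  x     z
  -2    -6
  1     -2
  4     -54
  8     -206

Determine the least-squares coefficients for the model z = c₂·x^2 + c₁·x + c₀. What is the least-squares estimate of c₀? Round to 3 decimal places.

c₀ = 2.420

Forming MᵀM = [[4369, 569, 85]; [569, 85, 11]; [85, 11, 4]] and Mᵀz = [-14074, -1854, -268]ᵀ gives MᵀM·[c₂, c₁, c₀]ᵀ = Mᵀz.
Inverting the 3×3 Gram matrix, [c₂, c₁, c₀]ᵀ = [-4682/1551, -2974/1551, 3754/1551]ᵀ.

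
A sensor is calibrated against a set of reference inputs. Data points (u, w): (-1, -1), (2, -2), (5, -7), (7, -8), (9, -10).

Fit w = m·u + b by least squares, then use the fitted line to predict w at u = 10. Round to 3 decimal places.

AᵀA·[m, b]ᵀ = Aᵀw reads: 160·m + 22·b = -184;  22·m + 5·b = -28.
Eliminating b: 5·(row 1) − 22·(row 2) gives 316·m = 5·(-184) − 22·(-28) = -304, so m = -76/79.
Then b = ((-28) − 22·(-76/79))/5 = -108/79.
At u = 10: ŵ = (-76/79)·(10) + (-108/79)·(1) = -868/79.

ŵ = -10.987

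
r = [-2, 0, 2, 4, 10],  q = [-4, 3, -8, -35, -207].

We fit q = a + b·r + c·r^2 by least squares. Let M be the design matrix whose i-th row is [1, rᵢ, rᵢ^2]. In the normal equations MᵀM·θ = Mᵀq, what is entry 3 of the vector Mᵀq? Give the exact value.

-21308

Entry 3 ↔ basis r^2, so (Mᵀq)_{3} = Σᵢ (r^2)·qᵢ = (4)·(-4) + (0)·(3) + (4)·(-8) + (16)·(-35) + (100)·(-207) = -21308.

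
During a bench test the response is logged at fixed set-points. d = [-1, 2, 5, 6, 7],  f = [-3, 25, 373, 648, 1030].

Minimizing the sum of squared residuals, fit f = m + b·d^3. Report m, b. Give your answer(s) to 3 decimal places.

Compute the Gram sums: Σ1 = 5, Σd^3 = 691, Σd^3·d^3 = 179995.
And Σf = 2073, Σd^3·f = 540086.
Eliminating b: 179995·(row 1) − 691·(row 2) gives 422494·m = 179995·2073 − 691·540086 = -69791, so m = -69791/422494.
Then b = (540086 − 691·(-69791/422494))/179995 = 1267987/422494.

m = -0.165, b = 3.001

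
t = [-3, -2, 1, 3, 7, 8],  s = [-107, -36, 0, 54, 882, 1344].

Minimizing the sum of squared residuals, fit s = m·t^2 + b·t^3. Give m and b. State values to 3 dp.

Compute the Gram sums: Σt^2·t^2 = 6676, Σt^2·t^3 = 49544, Σt^3·t^3 = 381316.
Moment sums: Σt^2·s = 128613, Σt^3·s = 995289.
So XᵀX·[m, b]ᵀ = Xᵀs: [[6676, 49544]; [49544, 381316]]·[m, b]ᵀ = [128613, 995289]ᵀ.
Eliminating b: 381316·(row 1) − 49544·(row 2) gives 91057680·m = 381316·128613 − 49544·995289 = -268403508, so m = -7455653/2529380.
Then b = (995289 − 49544·(-7455653/2529380))/381316 = 7570747/2529380.

m = -2.948, b = 2.993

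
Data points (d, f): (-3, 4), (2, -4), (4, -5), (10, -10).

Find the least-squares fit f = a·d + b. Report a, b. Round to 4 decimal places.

a = -1.0519, b = -0.3314

Compute the Gram sums: Σd·d = 129, Σd = 13, Σ1 = 4.
And Σd·f = -140, Σf = -15.
Determinant 129·4 − 13² = 347.
a = ((-140)·4 − 13·(-15))/347 = -365/347; b = (129·(-15) − 13·(-140))/347 = -115/347.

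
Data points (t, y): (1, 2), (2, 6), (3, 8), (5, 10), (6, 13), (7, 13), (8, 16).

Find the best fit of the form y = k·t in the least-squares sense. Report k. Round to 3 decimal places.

Setting ∂/∂k … = 0 gives: 188·k = 385.
Hence k = 385 / 188 ≈ 2.04787.

k = 2.048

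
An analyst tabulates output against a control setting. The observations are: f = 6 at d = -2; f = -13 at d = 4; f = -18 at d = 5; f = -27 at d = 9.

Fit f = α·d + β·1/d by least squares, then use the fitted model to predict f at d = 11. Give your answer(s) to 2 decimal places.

f̂ = -34.39

Forming MᵀM = [[126, 4]; [4, 11821/32400]] and Mᵀf = [-397, -257/20]ᵀ gives MᵀM·[α, β]ᵀ = Mᵀf.
Δ = 126·(11821/32400) − 4² = 53947/1800.
α = ((-397)·(11821/32400) − 4·(-257/20))/(53947/1800) = -3027577/971046; β = (126·(-257/20) − 4·(-397))/(53947/1800) = -55980/53947.
At d = 11: f̂ = (-3027577/971046)·(11) + (-55980/53947)·(1/11) = -367344457/10681506.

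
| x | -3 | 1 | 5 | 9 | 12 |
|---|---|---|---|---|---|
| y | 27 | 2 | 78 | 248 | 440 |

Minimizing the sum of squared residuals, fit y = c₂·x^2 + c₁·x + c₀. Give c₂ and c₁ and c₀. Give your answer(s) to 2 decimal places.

AᵀA·[c₂, c₁, c₀]ᵀ = Aᵀy reads: 28004·c₂ + 2556·c₁ + 260·c₀ = 85643;  2556·c₂ + 260·c₁ + 24·c₀ = 7823;  260·c₂ + 24·c₁ + 5·c₀ = 795.
(Σx^2·x^2 = 28004, Σx^2·x = 2556, Σx^2 = 260, Σx·x = 260, Σx = 24, Σ1 = 5, Σx^2·y = 85643, Σx·y = 7823, Σy = 795.)
Solving the 3×3 system (Gaussian elimination) gives c₂ = 733699/241512, c₁ = 18555/80504, c₀ = -4783/60378.

c₂ = 3.04, c₁ = 0.23, c₀ = -0.08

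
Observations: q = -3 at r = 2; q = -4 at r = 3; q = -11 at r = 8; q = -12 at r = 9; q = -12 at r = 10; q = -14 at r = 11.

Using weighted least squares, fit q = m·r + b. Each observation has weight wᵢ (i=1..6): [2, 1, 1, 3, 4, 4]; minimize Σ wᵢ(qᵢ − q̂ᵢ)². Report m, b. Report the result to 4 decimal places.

m = -1.2005, b = -0.6488

XᵀWX·[m, b]ᵀ = XᵀWq reads: 1208·m + 126·b = -1532;  126·m + 15·b = -161.
Eliminating b: 15·(row 1) − 126·(row 2) gives 2244·m = 15·(-1532) − 126·(-161) = -2694, so m = -449/374.
Then b = ((-161) − 126·(-449/374))/15 = -364/561.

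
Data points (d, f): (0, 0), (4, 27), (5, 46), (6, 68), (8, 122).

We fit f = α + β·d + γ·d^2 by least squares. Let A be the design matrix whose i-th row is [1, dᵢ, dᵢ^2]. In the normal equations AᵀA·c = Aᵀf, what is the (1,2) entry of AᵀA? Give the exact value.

Row 1 ↔ basis 1, column 2 ↔ basis d, so (AᵀA)_{1,2} = Σᵢ d = (1)·(0) + (1)·(4) + (1)·(5) + (1)·(6) + (1)·(8) = 23.

23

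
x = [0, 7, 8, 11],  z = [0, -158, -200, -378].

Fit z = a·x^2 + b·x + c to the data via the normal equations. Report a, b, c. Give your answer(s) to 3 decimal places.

The normal equations are: 21138·a + 2186·b + 234·c = -66280;  2186·a + 234·b + 26·c = -6864;  234·a + 26·b + 4·c = -736.
(Σx^2·x^2 = 21138, Σx^2·x = 2186, Σx^2 = 234, Σx·x = 234, Σx = 26, Σ1 = 4, Σx^2·z = -66280, Σx·z = -6864, Σz = -736.)
Inverting the 3×3 Gram matrix, [a, b, c]ᵀ = [-3159/1049, -1249/1049, -96/1049]ᵀ.

a = -3.011, b = -1.191, c = -0.092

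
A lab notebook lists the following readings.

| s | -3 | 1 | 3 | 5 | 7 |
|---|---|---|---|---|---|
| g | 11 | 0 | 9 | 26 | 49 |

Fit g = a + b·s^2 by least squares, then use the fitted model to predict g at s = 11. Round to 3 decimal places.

ĝ = 121.737

Sums needed: Σ1 = 5, Σs^2 = 93, Σs^2·s^2 = 3189.
For Aᵀg: Σg = 95, Σs^2·g = 3231.
AᵀA·[a, b]ᵀ = Aᵀg becomes [[5, 93]; [93, 3189]]·[a, b]ᵀ = [95, 3231]ᵀ.
det = 5·3189 − 93² = 7296.
a = (95·3189 − 93·3231)/7296 = 103/304; b = (5·3231 − 93·95)/7296 = 305/304.
At s = 11: ĝ = (103/304)·(1) + (305/304)·(121) = 2313/19.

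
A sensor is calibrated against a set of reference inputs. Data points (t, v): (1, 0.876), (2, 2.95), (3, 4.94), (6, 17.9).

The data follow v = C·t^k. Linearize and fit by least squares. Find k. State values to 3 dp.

k = 1.664

Linearized form: ln v = k·ln t + ln C. From the 4 transformed points,
Σln t = 3.5835, Σ(ln t)² = 4.8978, Σln v = 5.4316, Σln t·ln v = 7.6736.
Equations: 4.8978·k + 3.5835·ln C = 7.6736;  3.5835·k + 4·ln C = 5.4316.
Solving (det = 6.7496): k = 1.66384, ln C = -0.13270.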